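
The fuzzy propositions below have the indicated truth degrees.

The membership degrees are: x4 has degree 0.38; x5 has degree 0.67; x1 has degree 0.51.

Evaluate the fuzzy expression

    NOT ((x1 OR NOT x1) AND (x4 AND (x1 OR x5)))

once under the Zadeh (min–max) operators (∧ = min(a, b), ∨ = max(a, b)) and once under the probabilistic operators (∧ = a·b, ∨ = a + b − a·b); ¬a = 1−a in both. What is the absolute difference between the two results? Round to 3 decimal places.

0.141

Under Zadeh (min–max):
  NOT x1 = 1 − 0.51 = 0.49
  x1 OR NOT x1 = max(a, b) on (0.51, 0.49) = 0.51
  x1 OR x5 = max(a, b) on (0.51, 0.67) = 0.67
  x4 AND (x1 OR x5) = min(a, b) on (0.38, 0.67) = 0.38
  (x1 OR NOT x1) AND (x4 AND (x1 OR x5)) = min(a, b) on (0.51, 0.38) = 0.38
  NOT ((x1 OR NOT x1) AND (x4 AND (x1 OR x5))) = 1 − 0.38 = 0.62
  → value = 0.6200
Under probabilistic:
  NOT x1 = 1 − 0.5100 = 0.4900
  x1 OR NOT x1 = a + b − a·b on (0.5100, 0.4900) = 0.7501
  x1 OR x5 = a + b − a·b on (0.5100, 0.6700) = 0.8383
  x4 AND (x1 OR x5) = a·b on (0.3800, 0.8383) = 0.3186
  (x1 OR NOT x1) AND (x4 AND (x1 OR x5)) = a·b on (0.7501, 0.3186) = 0.2389
  NOT ((x1 OR NOT x1) AND (x4 AND (x1 OR x5))) = 1 − 0.2389 = 0.7611
  → value = 0.7611
|0.6200 − 0.7611| = 0.141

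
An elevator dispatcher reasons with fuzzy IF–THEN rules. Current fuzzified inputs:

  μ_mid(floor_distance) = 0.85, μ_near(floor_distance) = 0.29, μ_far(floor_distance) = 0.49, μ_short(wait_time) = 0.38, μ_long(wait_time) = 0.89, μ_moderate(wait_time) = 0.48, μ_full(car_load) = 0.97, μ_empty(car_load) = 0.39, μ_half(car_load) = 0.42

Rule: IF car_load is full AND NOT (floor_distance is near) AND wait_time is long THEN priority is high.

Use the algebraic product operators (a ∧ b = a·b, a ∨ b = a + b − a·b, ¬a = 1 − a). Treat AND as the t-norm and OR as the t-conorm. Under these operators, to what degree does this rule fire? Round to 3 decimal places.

firing strength: full=0.97, ¬near=1−0.29=0.71, long=0.89; AND[a·b] → w = 0.6129

0.613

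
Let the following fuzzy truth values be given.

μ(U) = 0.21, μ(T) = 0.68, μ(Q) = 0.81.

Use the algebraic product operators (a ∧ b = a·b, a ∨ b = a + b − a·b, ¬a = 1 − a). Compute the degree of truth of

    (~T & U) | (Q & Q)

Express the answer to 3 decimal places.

~T = 1 − 0.6800 = 0.3200
~T & U = a·b on (0.3200, 0.2100) = 0.0672
Q & Q = a·b on (0.8100, 0.8100) = 0.6561
(~T & U) | (Q & Q) = a + b − a·b on (0.0672, 0.6561) = 0.6792

0.679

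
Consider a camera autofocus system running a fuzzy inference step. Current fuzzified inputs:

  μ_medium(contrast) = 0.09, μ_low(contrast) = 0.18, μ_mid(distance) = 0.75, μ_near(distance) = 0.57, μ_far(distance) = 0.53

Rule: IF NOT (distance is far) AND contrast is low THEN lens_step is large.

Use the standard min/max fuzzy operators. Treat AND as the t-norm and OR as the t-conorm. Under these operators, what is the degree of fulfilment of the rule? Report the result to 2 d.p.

0.18

firing strength: ¬far=1−0.53=0.47, low=0.18; AND[min(a, b)] → w = 0.18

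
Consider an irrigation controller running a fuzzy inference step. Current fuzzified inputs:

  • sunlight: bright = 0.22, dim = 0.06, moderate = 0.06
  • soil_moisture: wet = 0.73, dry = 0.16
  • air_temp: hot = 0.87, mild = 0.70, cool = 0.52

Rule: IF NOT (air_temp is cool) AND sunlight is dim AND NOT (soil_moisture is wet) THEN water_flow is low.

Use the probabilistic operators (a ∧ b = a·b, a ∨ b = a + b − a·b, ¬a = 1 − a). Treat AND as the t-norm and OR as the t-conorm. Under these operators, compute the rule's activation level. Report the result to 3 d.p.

0.008

firing strength: ¬cool=1−0.52=0.48, dim=0.06, ¬wet=1−0.73=0.27; AND[a·b] → w = 0.0078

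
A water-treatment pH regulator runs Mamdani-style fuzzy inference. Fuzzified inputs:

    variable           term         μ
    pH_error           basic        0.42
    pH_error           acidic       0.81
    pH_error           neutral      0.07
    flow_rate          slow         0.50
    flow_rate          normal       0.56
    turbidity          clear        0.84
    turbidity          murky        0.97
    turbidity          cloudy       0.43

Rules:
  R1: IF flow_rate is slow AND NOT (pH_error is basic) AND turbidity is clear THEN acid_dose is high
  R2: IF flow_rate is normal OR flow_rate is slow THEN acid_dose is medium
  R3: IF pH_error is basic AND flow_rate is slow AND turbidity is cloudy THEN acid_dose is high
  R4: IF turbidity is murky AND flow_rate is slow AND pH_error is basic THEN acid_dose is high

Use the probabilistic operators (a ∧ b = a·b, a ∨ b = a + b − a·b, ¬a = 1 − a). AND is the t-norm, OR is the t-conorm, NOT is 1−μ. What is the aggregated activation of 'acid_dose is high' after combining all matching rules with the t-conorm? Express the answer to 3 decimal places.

0.452

R1: slow=0.50, ¬basic=1−0.42=0.58, clear=0.84; AND[a·b] → w = 0.2436
R2: normal=0.56, slow=0.50; OR[a + b − a·b] → w = 0.7800
R3: basic=0.42, slow=0.50, cloudy=0.43; AND[a·b] → w = 0.0903
R4: murky=0.97, slow=0.50, basic=0.42; AND[a·b] → w = 0.2037
Rules with consequent 'high': {R1, R3, R4} → strengths 0.2436, 0.0903, 0.2037
Aggregate via t-conorm [a + b − a·b]: 0.4521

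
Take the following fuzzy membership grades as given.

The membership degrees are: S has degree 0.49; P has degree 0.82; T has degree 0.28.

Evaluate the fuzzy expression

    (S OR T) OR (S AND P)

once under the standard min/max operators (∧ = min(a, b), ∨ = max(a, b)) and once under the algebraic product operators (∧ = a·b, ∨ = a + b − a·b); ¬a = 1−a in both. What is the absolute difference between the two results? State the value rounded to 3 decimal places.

Under standard min/max:
  S OR T = max(a, b) on (0.49, 0.28) = 0.49
  S AND P = min(a, b) on (0.49, 0.82) = 0.49
  (S OR T) OR (S AND P) = max(a, b) on (0.49, 0.49) = 0.49
  → value = 0.4900
Under algebraic product:
  S OR T = a + b − a·b on (0.4900, 0.2800) = 0.6328
  S AND P = a·b on (0.4900, 0.8200) = 0.4018
  (S OR T) OR (S AND P) = a + b − a·b on (0.6328, 0.4018) = 0.7803
  → value = 0.7803
|0.4900 − 0.7803| = 0.290

0.290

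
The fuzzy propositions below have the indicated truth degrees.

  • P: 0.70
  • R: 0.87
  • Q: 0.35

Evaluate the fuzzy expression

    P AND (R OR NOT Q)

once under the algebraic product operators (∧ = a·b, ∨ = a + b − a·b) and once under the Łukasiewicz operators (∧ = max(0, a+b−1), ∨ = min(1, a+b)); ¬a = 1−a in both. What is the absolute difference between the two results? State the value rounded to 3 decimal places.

Under algebraic product:
  NOT Q = 1 − 0.3500 = 0.6500
  R OR NOT Q = a + b − a·b on (0.8700, 0.6500) = 0.9545
  P AND (R OR NOT Q) = a·b on (0.7000, 0.9545) = 0.6682
  → value = 0.6682
Under Łukasiewicz:
  NOT Q = 1 − 0.35 = 0.65
  R OR NOT Q = min(1, a+b) on (0.87, 0.65) = 1.00
  P AND (R OR NOT Q) = max(0, a+b−1) on (0.70, 1.00) = 0.70
  → value = 0.7000
|0.6682 − 0.7000| = 0.032

0.032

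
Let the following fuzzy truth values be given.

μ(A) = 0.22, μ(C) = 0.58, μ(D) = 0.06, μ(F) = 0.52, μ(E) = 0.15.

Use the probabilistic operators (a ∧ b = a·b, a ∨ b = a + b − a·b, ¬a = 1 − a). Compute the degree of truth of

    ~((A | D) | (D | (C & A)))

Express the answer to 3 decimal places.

A | D = a + b − a·b on (0.2200, 0.0600) = 0.2668
C & A = a·b on (0.5800, 0.2200) = 0.1276
D | (C & A) = a + b − a·b on (0.0600, 0.1276) = 0.1799
(A | D) | (D | (C & A)) = a + b − a·b on (0.2668, 0.1799) = 0.3987
~((A | D) | (D | (C & A))) = 1 − 0.3987 = 0.6013

0.601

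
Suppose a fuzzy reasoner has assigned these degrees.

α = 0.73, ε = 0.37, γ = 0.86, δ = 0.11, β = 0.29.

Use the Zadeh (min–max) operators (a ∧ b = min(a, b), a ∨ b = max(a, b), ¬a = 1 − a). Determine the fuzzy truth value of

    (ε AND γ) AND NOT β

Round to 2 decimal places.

0.37

ε AND γ = min(a, b) on (0.37, 0.86) = 0.37
NOT β = 1 − 0.29 = 0.71
(ε AND γ) AND NOT β = min(a, b) on (0.37, 0.71) = 0.37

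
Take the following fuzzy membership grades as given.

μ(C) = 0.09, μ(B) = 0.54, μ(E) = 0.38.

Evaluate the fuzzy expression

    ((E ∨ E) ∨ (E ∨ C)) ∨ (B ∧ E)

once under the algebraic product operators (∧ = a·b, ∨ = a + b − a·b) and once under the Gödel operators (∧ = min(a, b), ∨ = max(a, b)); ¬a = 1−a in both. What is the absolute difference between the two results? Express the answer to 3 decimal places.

Under algebraic product:
  E ∨ E = a + b − a·b on (0.3800, 0.3800) = 0.6156
  E ∨ C = a + b − a·b on (0.3800, 0.0900) = 0.4358
  (E ∨ E) ∨ (E ∨ C) = a + b − a·b on (0.6156, 0.4358) = 0.7831
  B ∧ E = a·b on (0.5400, 0.3800) = 0.2052
  ((E ∨ E) ∨ (E ∨ C)) ∨ (B ∧ E) = a + b − a·b on (0.7831, 0.2052) = 0.8276
  → value = 0.8276
Under Gödel:
  E ∨ E = max(a, b) on (0.38, 0.38) = 0.38
  E ∨ C = max(a, b) on (0.38, 0.09) = 0.38
  (E ∨ E) ∨ (E ∨ C) = max(a, b) on (0.38, 0.38) = 0.38
  B ∧ E = min(a, b) on (0.54, 0.38) = 0.38
  ((E ∨ E) ∨ (E ∨ C)) ∨ (B ∧ E) = max(a, b) on (0.38, 0.38) = 0.38
  → value = 0.3800
|0.8276 − 0.3800| = 0.448

0.448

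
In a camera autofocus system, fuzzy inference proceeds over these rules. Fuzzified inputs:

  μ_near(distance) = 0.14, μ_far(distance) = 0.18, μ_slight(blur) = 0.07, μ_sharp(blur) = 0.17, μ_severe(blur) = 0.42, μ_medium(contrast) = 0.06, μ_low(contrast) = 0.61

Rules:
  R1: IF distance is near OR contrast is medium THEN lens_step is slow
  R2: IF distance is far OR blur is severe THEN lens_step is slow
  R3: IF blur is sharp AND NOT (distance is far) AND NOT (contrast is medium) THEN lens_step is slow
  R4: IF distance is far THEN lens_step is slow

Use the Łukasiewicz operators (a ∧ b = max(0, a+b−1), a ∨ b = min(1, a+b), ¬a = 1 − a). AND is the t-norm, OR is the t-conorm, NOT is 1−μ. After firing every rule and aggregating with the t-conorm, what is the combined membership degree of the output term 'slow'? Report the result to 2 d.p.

0.98

R1: near=0.14, medium=0.06; OR[min(1, a+b)] → w = 0.20
R2: far=0.18, severe=0.42; OR[min(1, a+b)] → w = 0.60
R3: sharp=0.17, ¬far=1−0.18=0.82, ¬medium=1−0.06=0.94; AND[max(0, a+b−1)] → w = 0.00
R4: far=0.18 → w = 0.18
Rules with consequent 'slow': {R1, R2, R3, R4} → strengths 0.20, 0.60, 0.00, 0.18
Aggregate via t-conorm [min(1, a+b)]: 0.98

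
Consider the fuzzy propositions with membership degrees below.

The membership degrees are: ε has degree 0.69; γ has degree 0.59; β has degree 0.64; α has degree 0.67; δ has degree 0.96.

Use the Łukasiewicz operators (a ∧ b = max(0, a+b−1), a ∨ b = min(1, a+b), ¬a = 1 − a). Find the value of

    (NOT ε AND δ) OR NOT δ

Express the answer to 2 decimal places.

0.31

NOT ε = 1 − 0.69 = 0.31
NOT ε AND δ = max(0, a+b−1) on (0.31, 0.96) = 0.27
NOT δ = 1 − 0.96 = 0.04
(NOT ε AND δ) OR NOT δ = min(1, a+b) on (0.27, 0.04) = 0.31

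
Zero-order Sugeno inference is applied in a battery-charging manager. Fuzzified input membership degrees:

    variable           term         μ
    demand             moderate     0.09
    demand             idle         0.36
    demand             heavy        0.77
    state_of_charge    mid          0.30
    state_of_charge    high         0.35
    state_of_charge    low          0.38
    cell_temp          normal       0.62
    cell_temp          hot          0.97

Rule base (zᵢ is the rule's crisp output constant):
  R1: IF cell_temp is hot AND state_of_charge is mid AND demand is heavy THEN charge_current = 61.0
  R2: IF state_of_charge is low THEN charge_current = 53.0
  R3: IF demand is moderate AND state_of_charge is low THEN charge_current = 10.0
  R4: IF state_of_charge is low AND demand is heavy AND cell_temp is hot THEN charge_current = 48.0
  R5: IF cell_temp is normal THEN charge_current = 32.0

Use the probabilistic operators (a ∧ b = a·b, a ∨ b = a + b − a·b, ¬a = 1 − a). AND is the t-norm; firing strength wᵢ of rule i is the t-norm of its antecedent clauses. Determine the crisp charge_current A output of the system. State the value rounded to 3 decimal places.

R1 (z=61.0): hot=0.97, mid=0.30, heavy=0.77; AND[a·b] → w = 0.2241
R2 (z=53.0): low=0.38 → w = 0.3800
R3 (z=10.0): moderate=0.09, low=0.38; AND[a·b] → w = 0.0342
R4 (z=48.0): low=0.38, heavy=0.77, hot=0.97; AND[a·b] → w = 0.2838
R5 (z=32.0): normal=0.62 → w = 0.6200
Weighted average = (0.2241·61.0 + 0.3800·53.0 + 0.0342·10.0 + 0.2838·48.0 + 0.6200·32.0) / (0.2241 + 0.3800 + 0.0342 + 0.2838 + 0.6200)
  = 67.6137 / 1.5421 = 43.845

43.845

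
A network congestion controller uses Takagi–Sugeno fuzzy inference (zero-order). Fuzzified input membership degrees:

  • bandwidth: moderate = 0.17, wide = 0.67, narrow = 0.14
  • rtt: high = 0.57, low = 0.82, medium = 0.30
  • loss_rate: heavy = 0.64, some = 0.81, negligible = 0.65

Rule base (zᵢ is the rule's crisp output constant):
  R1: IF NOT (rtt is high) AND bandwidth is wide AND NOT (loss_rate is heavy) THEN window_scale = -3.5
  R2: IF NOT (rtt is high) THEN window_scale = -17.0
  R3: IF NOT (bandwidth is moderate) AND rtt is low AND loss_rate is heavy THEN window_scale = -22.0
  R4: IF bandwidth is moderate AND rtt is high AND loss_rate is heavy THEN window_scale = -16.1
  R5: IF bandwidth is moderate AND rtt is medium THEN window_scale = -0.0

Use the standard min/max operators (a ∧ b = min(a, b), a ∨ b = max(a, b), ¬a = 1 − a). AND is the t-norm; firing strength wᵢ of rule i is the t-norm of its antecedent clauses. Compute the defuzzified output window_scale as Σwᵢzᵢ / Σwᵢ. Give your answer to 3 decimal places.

-14.343

R1 (z=-3.5): ¬high=1−0.57=0.43, wide=0.67, ¬heavy=1−0.64=0.36; AND[min(a, b)] → w = 0.36
R2 (z=-17.0): ¬high=1−0.57=0.43 → w = 0.43
R3 (z=-22.0): ¬moderate=1−0.17=0.83, low=0.82, heavy=0.64; AND[min(a, b)] → w = 0.64
R4 (z=-16.1): moderate=0.17, high=0.57, heavy=0.64; AND[min(a, b)] → w = 0.17
R5 (z=-0.0): moderate=0.17, medium=0.30; AND[min(a, b)] → w = 0.17
Weighted average = (0.36·-3.5 + 0.43·-17.0 + 0.64·-22.0 + 0.17·-16.1 + 0.17·-0.0) / (0.36 + 0.43 + 0.64 + 0.17 + 0.17)
  = -25.3870 / 1.7700 = -14.343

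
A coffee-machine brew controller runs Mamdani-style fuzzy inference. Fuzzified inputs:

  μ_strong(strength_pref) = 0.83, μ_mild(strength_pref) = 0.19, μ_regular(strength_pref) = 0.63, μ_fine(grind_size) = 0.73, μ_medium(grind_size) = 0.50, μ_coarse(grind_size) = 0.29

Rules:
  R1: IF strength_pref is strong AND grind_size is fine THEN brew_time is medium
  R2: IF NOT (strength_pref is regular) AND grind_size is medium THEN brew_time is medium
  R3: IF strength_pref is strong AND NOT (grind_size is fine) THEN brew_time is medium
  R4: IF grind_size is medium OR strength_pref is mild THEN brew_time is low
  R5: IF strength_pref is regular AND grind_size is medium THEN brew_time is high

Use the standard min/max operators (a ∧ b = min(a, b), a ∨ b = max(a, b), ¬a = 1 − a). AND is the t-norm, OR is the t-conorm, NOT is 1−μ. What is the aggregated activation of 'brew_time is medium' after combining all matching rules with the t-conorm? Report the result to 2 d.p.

R1: strong=0.83, fine=0.73; AND[min(a, b)] → w = 0.73
R2: ¬regular=1−0.63=0.37, medium=0.50; AND[min(a, b)] → w = 0.37
R3: strong=0.83, ¬fine=1−0.73=0.27; AND[min(a, b)] → w = 0.27
R4: medium=0.50, mild=0.19; OR[max(a, b)] → w = 0.50
R5: regular=0.63, medium=0.50; AND[min(a, b)] → w = 0.50
Rules with consequent 'medium': {R1, R2, R3} → strengths 0.73, 0.37, 0.27
Aggregate via t-conorm [max(a, b)]: 0.73

0.73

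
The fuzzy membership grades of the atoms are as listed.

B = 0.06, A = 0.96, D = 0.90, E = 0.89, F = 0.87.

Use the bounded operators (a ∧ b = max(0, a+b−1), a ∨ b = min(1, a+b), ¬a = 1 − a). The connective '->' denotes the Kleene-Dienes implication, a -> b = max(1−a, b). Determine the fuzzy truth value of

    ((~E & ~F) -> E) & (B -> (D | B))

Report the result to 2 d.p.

0.96

~E = 1 − 0.89 = 0.11
~F = 1 − 0.87 = 0.13
~E & ~F = max(0, a+b−1) on (0.11, 0.13) = 0.00
(~E & ~F) -> E  [Kleene-Dienes: max(1−a, b)] with a=0.00, b=0.89 → 1.00
D | B = min(1, a+b) on (0.90, 0.06) = 0.96
B -> (D | B)  [Kleene-Dienes: max(1−a, b)] with a=0.06, b=0.96 → 0.96
((~E & ~F) -> E) & (B -> (D | B)) = max(0, a+b−1) on (1.00, 0.96) = 0.96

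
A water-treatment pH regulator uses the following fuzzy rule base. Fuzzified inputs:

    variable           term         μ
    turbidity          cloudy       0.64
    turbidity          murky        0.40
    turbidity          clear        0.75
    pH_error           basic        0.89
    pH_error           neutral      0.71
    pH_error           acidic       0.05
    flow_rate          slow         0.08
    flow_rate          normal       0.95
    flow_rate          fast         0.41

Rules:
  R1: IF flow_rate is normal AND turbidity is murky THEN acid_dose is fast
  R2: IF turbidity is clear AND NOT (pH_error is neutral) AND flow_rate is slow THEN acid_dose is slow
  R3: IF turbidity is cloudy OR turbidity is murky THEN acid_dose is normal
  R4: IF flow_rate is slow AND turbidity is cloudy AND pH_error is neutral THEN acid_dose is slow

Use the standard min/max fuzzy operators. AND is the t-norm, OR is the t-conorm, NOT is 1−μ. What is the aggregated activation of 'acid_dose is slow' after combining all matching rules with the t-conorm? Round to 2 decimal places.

R1: normal=0.95, murky=0.40; AND[min(a, b)] → w = 0.40
R2: clear=0.75, ¬neutral=1−0.71=0.29, slow=0.08; AND[min(a, b)] → w = 0.08
R3: cloudy=0.64, murky=0.40; OR[max(a, b)] → w = 0.64
R4: slow=0.08, cloudy=0.64, neutral=0.71; AND[min(a, b)] → w = 0.08
Rules with consequent 'slow': {R2, R4} → strengths 0.08, 0.08
Aggregate via t-conorm [max(a, b)]: 0.08

0.08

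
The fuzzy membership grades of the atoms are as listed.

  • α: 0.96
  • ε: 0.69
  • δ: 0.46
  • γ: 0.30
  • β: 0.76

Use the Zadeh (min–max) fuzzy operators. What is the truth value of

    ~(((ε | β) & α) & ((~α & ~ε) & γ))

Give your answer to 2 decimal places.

0.96

ε | β = max(a, b) on (0.69, 0.76) = 0.76
(ε | β) & α = min(a, b) on (0.76, 0.96) = 0.76
~α = 1 − 0.96 = 0.04
~ε = 1 − 0.69 = 0.31
~α & ~ε = min(a, b) on (0.04, 0.31) = 0.04
(~α & ~ε) & γ = min(a, b) on (0.04, 0.30) = 0.04
((ε | β) & α) & ((~α & ~ε) & γ) = min(a, b) on (0.76, 0.04) = 0.04
~(((ε | β) & α) & ((~α & ~ε) & γ)) = 1 − 0.04 = 0.96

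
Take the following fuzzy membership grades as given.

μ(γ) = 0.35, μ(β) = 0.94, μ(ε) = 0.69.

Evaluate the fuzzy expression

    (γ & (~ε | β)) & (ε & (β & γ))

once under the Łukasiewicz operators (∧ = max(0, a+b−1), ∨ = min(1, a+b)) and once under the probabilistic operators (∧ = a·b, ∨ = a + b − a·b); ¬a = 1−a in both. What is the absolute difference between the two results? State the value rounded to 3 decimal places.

Under Łukasiewicz:
  ~ε = 1 − 0.69 = 0.31
  ~ε | β = min(1, a+b) on (0.31, 0.94) = 1.00
  γ & (~ε | β) = max(0, a+b−1) on (0.35, 1.00) = 0.35
  β & γ = max(0, a+b−1) on (0.94, 0.35) = 0.29
  ε & (β & γ) = max(0, a+b−1) on (0.69, 0.29) = 0.00
  (γ & (~ε | β)) & (ε & (β & γ)) = max(0, a+b−1) on (0.35, 0.00) = 0.00
  → value = 0.0000
Under probabilistic:
  ~ε = 1 − 0.6900 = 0.3100
  ~ε | β = a + b − a·b on (0.3100, 0.9400) = 0.9586
  γ & (~ε | β) = a·b on (0.3500, 0.9586) = 0.3355
  β & γ = a·b on (0.9400, 0.3500) = 0.3290
  ε & (β & γ) = a·b on (0.6900, 0.3290) = 0.2270
  (γ & (~ε | β)) & (ε & (β & γ)) = a·b on (0.3355, 0.2270) = 0.0762
  → value = 0.0762
|0.0000 − 0.0762| = 0.076

0.076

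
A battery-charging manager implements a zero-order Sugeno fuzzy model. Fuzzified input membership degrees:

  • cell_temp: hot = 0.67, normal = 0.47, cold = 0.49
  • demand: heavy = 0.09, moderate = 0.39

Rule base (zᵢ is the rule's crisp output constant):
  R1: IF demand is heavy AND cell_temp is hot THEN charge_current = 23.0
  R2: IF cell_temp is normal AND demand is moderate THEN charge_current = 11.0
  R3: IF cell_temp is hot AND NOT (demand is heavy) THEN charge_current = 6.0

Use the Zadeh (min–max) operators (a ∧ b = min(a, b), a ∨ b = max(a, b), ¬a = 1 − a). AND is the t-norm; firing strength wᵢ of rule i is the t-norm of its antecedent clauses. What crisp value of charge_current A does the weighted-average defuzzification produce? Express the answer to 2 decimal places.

9.03

R1 (z=23.0): heavy=0.09, hot=0.67; AND[min(a, b)] → w = 0.09
R2 (z=11.0): normal=0.47, moderate=0.39; AND[min(a, b)] → w = 0.39
R3 (z=6.0): hot=0.67, ¬heavy=1−0.09=0.91; AND[min(a, b)] → w = 0.67
Weighted average = (0.09·23.0 + 0.39·11.0 + 0.67·6.0) / (0.09 + 0.39 + 0.67)
  = 10.3800 / 1.1500 = 9.03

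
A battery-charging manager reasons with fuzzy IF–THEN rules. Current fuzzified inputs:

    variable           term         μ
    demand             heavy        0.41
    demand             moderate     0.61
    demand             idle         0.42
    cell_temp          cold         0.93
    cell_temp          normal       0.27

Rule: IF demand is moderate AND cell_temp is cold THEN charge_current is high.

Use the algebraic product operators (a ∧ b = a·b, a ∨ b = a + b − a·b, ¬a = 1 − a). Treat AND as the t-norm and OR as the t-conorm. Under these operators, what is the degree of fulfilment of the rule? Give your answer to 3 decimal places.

firing strength: moderate=0.61, cold=0.93; AND[a·b] → w = 0.5673

0.567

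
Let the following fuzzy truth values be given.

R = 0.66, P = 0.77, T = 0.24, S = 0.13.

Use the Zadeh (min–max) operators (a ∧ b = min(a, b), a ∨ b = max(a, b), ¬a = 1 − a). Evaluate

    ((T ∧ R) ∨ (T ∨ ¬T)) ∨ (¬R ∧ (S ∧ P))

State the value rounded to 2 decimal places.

T ∧ R = min(a, b) on (0.24, 0.66) = 0.24
¬T = 1 − 0.24 = 0.76
T ∨ ¬T = max(a, b) on (0.24, 0.76) = 0.76
(T ∧ R) ∨ (T ∨ ¬T) = max(a, b) on (0.24, 0.76) = 0.76
¬R = 1 − 0.66 = 0.34
S ∧ P = min(a, b) on (0.13, 0.77) = 0.13
¬R ∧ (S ∧ P) = min(a, b) on (0.34, 0.13) = 0.13
((T ∧ R) ∨ (T ∨ ¬T)) ∨ (¬R ∧ (S ∧ P)) = max(a, b) on (0.76, 0.13) = 0.76

0.76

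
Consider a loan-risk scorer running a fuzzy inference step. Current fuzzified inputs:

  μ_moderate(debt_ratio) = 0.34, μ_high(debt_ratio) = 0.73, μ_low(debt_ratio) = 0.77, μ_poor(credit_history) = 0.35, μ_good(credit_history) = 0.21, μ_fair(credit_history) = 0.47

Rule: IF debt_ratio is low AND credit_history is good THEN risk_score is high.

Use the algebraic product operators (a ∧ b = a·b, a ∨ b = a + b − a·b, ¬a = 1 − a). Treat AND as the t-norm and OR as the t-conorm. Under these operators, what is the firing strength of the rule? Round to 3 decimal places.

firing strength: low=0.77, good=0.21; AND[a·b] → w = 0.1617

0.162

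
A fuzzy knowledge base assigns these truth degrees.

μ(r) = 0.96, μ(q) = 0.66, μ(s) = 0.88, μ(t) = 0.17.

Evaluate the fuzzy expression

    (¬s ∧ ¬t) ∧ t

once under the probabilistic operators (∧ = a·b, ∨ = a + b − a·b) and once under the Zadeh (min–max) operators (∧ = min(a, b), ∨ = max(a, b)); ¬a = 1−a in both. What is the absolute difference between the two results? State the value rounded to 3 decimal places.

Under probabilistic:
  ¬s = 1 − 0.8800 = 0.1200
  ¬t = 1 − 0.1700 = 0.8300
  ¬s ∧ ¬t = a·b on (0.1200, 0.8300) = 0.0996
  (¬s ∧ ¬t) ∧ t = a·b on (0.0996, 0.1700) = 0.0169
  → value = 0.0169
Under Zadeh (min–max):
  ¬s = 1 − 0.88 = 0.12
  ¬t = 1 − 0.17 = 0.83
  ¬s ∧ ¬t = min(a, b) on (0.12, 0.83) = 0.12
  (¬s ∧ ¬t) ∧ t = min(a, b) on (0.12, 0.17) = 0.12
  → value = 0.1200
|0.0169 − 0.1200| = 0.103

0.103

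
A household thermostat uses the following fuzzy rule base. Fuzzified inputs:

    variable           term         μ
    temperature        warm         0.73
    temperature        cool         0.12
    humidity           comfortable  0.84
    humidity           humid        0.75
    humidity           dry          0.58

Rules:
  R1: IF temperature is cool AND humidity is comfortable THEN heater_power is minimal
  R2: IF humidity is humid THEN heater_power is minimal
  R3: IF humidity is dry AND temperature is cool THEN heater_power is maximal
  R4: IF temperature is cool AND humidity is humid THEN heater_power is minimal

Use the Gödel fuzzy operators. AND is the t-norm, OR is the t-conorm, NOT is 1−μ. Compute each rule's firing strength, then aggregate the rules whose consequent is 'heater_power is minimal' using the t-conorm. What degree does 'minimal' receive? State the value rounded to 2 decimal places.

0.75

R1: cool=0.12, comfortable=0.84; AND[min(a, b)] → w = 0.12
R2: humid=0.75 → w = 0.75
R3: dry=0.58, cool=0.12; AND[min(a, b)] → w = 0.12
R4: cool=0.12, humid=0.75; AND[min(a, b)] → w = 0.12
Rules with consequent 'minimal': {R1, R2, R4} → strengths 0.12, 0.75, 0.12
Aggregate via t-conorm [max(a, b)]: 0.75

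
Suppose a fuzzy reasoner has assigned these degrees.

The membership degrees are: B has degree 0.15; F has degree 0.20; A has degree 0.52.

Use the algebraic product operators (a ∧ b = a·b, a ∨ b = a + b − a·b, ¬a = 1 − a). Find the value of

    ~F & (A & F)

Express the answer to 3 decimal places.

~F = 1 − 0.2000 = 0.8000
A & F = a·b on (0.5200, 0.2000) = 0.1040
~F & (A & F) = a·b on (0.8000, 0.1040) = 0.0832

0.083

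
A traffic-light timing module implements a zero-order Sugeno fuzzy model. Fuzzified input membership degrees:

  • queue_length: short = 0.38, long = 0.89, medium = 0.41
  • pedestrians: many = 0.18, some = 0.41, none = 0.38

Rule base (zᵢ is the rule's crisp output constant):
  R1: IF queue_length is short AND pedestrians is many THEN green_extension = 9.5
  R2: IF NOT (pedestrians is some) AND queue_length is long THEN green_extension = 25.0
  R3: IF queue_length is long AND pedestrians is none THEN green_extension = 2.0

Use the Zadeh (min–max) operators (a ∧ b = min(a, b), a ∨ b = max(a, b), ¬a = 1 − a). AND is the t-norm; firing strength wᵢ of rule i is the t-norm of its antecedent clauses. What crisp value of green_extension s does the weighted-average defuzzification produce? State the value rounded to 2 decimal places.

14.97

R1 (z=9.5): short=0.38, many=0.18; AND[min(a, b)] → w = 0.18
R2 (z=25.0): ¬some=1−0.41=0.59, long=0.89; AND[min(a, b)] → w = 0.59
R3 (z=2.0): long=0.89, none=0.38; AND[min(a, b)] → w = 0.38
Weighted average = (0.18·9.5 + 0.59·25.0 + 0.38·2.0) / (0.18 + 0.59 + 0.38)
  = 17.2200 / 1.1500 = 14.97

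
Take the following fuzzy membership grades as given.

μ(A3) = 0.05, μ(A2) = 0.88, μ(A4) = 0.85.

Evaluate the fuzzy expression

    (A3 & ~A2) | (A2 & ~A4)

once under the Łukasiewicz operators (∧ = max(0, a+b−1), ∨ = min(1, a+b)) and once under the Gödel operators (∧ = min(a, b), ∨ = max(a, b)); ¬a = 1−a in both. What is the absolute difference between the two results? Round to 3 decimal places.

0.120

Under Łukasiewicz:
  ~A2 = 1 − 0.88 = 0.12
  A3 & ~A2 = max(0, a+b−1) on (0.05, 0.12) = 0.00
  ~A4 = 1 − 0.85 = 0.15
  A2 & ~A4 = max(0, a+b−1) on (0.88, 0.15) = 0.03
  (A3 & ~A2) | (A2 & ~A4) = min(1, a+b) on (0.00, 0.03) = 0.03
  → value = 0.0300
Under Gödel:
  ~A2 = 1 − 0.88 = 0.12
  A3 & ~A2 = min(a, b) on (0.05, 0.12) = 0.05
  ~A4 = 1 − 0.85 = 0.15
  A2 & ~A4 = min(a, b) on (0.88, 0.15) = 0.15
  (A3 & ~A2) | (A2 & ~A4) = max(a, b) on (0.05, 0.15) = 0.15
  → value = 0.1500
|0.0300 − 0.1500| = 0.120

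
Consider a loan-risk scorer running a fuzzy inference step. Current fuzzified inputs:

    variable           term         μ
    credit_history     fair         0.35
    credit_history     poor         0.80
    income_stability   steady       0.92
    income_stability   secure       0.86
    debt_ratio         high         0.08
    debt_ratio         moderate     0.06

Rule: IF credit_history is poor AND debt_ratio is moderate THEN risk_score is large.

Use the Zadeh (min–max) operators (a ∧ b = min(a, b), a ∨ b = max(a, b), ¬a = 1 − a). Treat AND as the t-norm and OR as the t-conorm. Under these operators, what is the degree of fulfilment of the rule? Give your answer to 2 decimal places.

0.06

firing strength: poor=0.80, moderate=0.06; AND[min(a, b)] → w = 0.06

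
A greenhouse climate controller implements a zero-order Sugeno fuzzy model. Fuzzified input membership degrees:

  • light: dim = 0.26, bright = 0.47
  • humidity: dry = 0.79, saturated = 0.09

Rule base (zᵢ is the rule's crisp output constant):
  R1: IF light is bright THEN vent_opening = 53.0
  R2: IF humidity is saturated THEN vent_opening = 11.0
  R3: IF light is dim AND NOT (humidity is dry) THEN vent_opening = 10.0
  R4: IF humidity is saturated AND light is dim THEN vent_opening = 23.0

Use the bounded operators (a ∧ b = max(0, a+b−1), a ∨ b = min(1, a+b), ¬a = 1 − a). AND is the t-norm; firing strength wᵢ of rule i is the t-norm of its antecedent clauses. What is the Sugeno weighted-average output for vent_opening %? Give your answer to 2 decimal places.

R1 (z=53.0): bright=0.47 → w = 0.47
R2 (z=11.0): saturated=0.09 → w = 0.09
R3 (z=10.0): dim=0.26, ¬dry=1−0.79=0.21; AND[max(0, a+b−1)] → w = 0.00
R4 (z=23.0): saturated=0.09, dim=0.26; AND[max(0, a+b−1)] → w = 0.00
Weighted average = (0.47·53.0 + 0.09·11.0 + 0.00·10.0 + 0.00·23.0) / (0.47 + 0.09 + 0.00 + 0.00)
  = 25.9000 / 0.5600 = 46.25

46.25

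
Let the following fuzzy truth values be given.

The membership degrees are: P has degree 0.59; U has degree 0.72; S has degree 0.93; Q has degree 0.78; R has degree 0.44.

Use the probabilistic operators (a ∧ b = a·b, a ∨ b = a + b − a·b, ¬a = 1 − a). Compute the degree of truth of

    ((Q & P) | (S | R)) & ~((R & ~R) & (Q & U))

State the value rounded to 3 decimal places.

Q & P = a·b on (0.7800, 0.5900) = 0.4602
S | R = a + b − a·b on (0.9300, 0.4400) = 0.9608
(Q & P) | (S | R) = a + b − a·b on (0.4602, 0.9608) = 0.9788
~R = 1 − 0.4400 = 0.5600
R & ~R = a·b on (0.4400, 0.5600) = 0.2464
Q & U = a·b on (0.7800, 0.7200) = 0.5616
(R & ~R) & (Q & U) = a·b on (0.2464, 0.5616) = 0.1384
~((R & ~R) & (Q & U)) = 1 − 0.1384 = 0.8616
((Q & P) | (S | R)) & ~((R & ~R) & (Q & U)) = a·b on (0.9788, 0.8616) = 0.8434

0.843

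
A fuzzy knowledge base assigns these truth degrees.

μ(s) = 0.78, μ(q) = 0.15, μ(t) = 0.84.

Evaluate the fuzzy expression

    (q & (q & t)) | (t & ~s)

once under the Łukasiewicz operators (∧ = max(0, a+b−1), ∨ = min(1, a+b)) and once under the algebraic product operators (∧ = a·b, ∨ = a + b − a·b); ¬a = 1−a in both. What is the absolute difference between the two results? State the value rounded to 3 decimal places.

0.140

Under Łukasiewicz:
  q & t = max(0, a+b−1) on (0.15, 0.84) = 0.00
  q & (q & t) = max(0, a+b−1) on (0.15, 0.00) = 0.00
  ~s = 1 − 0.78 = 0.22
  t & ~s = max(0, a+b−1) on (0.84, 0.22) = 0.06
  (q & (q & t)) | (t & ~s) = min(1, a+b) on (0.00, 0.06) = 0.06
  → value = 0.0600
Under algebraic product:
  q & t = a·b on (0.1500, 0.8400) = 0.1260
  q & (q & t) = a·b on (0.1500, 0.1260) = 0.0189
  ~s = 1 − 0.7800 = 0.2200
  t & ~s = a·b on (0.8400, 0.2200) = 0.1848
  (q & (q & t)) | (t & ~s) = a + b − a·b on (0.0189, 0.1848) = 0.2002
  → value = 0.2002
|0.0600 − 0.2002| = 0.140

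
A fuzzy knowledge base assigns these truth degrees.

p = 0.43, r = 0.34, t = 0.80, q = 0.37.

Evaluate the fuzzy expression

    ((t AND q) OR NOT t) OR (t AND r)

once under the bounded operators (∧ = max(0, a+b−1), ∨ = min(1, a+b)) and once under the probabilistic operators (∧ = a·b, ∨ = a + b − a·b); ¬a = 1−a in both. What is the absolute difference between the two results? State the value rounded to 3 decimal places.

0.080

Under bounded:
  t AND q = max(0, a+b−1) on (0.80, 0.37) = 0.17
  NOT t = 1 − 0.80 = 0.20
  (t AND q) OR NOT t = min(1, a+b) on (0.17, 0.20) = 0.37
  t AND r = max(0, a+b−1) on (0.80, 0.34) = 0.14
  ((t AND q) OR NOT t) OR (t AND r) = min(1, a+b) on (0.37, 0.14) = 0.51
  → value = 0.5100
Under probabilistic:
  t AND q = a·b on (0.8000, 0.3700) = 0.2960
  NOT t = 1 − 0.8000 = 0.2000
  (t AND q) OR NOT t = a + b − a·b on (0.2960, 0.2000) = 0.4368
  t AND r = a·b on (0.8000, 0.3400) = 0.2720
  ((t AND q) OR NOT t) OR (t AND r) = a + b − a·b on (0.4368, 0.2720) = 0.5900
  → value = 0.5900
|0.5100 − 0.5900| = 0.080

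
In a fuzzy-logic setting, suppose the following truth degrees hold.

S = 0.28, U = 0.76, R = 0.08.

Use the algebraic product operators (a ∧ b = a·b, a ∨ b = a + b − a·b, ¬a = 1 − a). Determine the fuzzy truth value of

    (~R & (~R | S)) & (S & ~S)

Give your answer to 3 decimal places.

~R = 1 − 0.0800 = 0.9200
~R = 1 − 0.0800 = 0.9200
~R | S = a + b − a·b on (0.9200, 0.2800) = 0.9424
~R & (~R | S) = a·b on (0.9200, 0.9424) = 0.8670
~S = 1 − 0.2800 = 0.7200
S & ~S = a·b on (0.2800, 0.7200) = 0.2016
(~R & (~R | S)) & (S & ~S) = a·b on (0.8670, 0.2016) = 0.1748

0.175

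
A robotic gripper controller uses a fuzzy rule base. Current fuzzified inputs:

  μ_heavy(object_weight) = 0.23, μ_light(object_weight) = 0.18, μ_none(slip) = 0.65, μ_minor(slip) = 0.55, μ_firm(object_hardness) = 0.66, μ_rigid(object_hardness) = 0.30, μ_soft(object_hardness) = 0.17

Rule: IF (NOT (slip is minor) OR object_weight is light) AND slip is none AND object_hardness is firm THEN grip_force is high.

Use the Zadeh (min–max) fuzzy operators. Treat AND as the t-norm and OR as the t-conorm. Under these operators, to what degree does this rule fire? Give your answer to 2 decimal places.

0.45

firing strength: (¬minor=1−0.55=0.45 OR light=0.18) = 0.45; AND[min(a, b)] with none=0.65, firm=0.66 → w = 0.45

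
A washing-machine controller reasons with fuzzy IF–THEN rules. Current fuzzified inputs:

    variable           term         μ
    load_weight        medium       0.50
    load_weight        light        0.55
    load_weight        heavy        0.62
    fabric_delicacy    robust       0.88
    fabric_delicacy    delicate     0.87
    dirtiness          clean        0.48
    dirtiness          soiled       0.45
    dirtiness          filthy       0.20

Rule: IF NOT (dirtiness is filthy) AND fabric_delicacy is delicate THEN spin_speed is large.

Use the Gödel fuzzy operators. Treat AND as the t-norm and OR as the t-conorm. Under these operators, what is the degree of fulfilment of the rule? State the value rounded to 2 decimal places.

0.80

firing strength: ¬filthy=1−0.20=0.80, delicate=0.87; AND[min(a, b)] → w = 0.80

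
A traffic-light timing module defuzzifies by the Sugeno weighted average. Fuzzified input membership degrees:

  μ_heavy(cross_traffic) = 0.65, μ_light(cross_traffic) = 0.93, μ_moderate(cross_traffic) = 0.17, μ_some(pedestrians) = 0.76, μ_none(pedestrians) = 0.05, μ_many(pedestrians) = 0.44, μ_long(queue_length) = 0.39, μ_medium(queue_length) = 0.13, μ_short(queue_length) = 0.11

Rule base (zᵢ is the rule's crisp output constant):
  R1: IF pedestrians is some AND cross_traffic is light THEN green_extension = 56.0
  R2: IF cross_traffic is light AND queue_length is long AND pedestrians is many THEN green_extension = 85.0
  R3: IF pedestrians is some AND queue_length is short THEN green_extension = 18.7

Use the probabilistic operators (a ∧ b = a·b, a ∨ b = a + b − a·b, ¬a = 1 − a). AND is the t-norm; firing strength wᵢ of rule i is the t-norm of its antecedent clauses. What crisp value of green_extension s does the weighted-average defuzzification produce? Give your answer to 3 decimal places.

57.589

R1 (z=56.0): some=0.76, light=0.93; AND[a·b] → w = 0.7068
R2 (z=85.0): light=0.93, long=0.39, many=0.44; AND[a·b] → w = 0.1596
R3 (z=18.7): some=0.76, short=0.11; AND[a·b] → w = 0.0836
Weighted average = (0.7068·56.0 + 0.1596·85.0 + 0.0836·18.7) / (0.7068 + 0.1596 + 0.0836)
  = 54.7091 / 0.9500 = 57.589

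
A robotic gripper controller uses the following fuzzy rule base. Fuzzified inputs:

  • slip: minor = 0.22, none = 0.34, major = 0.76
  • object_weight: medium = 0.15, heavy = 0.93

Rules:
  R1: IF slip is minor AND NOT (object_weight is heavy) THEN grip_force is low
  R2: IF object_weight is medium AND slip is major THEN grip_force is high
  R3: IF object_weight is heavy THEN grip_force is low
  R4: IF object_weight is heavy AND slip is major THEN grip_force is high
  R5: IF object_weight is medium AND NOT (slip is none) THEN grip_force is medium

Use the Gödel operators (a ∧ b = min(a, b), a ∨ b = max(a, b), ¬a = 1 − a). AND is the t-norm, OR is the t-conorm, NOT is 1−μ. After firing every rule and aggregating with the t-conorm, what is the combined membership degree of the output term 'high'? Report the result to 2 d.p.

0.76

R1: minor=0.22, ¬heavy=1−0.93=0.07; AND[min(a, b)] → w = 0.07
R2: medium=0.15, major=0.76; AND[min(a, b)] → w = 0.15
R3: heavy=0.93 → w = 0.93
R4: heavy=0.93, major=0.76; AND[min(a, b)] → w = 0.76
R5: medium=0.15, ¬none=1−0.34=0.66; AND[min(a, b)] → w = 0.15
Rules with consequent 'high': {R2, R4} → strengths 0.15, 0.76
Aggregate via t-conorm [max(a, b)]: 0.76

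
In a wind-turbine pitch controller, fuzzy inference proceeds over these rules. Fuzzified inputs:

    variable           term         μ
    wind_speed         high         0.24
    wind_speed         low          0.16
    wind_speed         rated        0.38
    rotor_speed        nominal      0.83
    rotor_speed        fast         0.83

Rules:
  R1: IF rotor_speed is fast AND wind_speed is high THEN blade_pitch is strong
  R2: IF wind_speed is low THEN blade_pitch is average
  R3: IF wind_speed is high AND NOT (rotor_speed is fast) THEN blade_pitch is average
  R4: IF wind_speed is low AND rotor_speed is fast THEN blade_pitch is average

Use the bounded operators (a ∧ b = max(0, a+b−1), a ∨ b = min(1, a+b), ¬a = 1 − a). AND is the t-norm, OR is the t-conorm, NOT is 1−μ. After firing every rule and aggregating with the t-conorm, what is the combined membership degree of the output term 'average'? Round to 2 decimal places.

0.16

R1: fast=0.83, high=0.24; AND[max(0, a+b−1)] → w = 0.07
R2: low=0.16 → w = 0.16
R3: high=0.24, ¬fast=1−0.83=0.17; AND[max(0, a+b−1)] → w = 0.00
R4: low=0.16, fast=0.83; AND[max(0, a+b−1)] → w = 0.00
Rules with consequent 'average': {R2, R3, R4} → strengths 0.16, 0.00, 0.00
Aggregate via t-conorm [min(1, a+b)]: 0.16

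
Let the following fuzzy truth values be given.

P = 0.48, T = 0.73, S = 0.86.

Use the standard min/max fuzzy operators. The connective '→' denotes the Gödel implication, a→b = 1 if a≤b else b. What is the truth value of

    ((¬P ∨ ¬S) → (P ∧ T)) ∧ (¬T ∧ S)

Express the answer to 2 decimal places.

¬P = 1 − 0.48 = 0.52
¬S = 1 − 0.86 = 0.14
¬P ∨ ¬S = max(a, b) on (0.52, 0.14) = 0.52
P ∧ T = min(a, b) on (0.48, 0.73) = 0.48
(¬P ∨ ¬S) → (P ∧ T)  [Gödel: 1 if a≤b else b] with a=0.52, b=0.48 → 0.48
¬T = 1 − 0.73 = 0.27
¬T ∧ S = min(a, b) on (0.27, 0.86) = 0.27
((¬P ∨ ¬S) → (P ∧ T)) ∧ (¬T ∧ S) = min(a, b) on (0.48, 0.27) = 0.27

0.27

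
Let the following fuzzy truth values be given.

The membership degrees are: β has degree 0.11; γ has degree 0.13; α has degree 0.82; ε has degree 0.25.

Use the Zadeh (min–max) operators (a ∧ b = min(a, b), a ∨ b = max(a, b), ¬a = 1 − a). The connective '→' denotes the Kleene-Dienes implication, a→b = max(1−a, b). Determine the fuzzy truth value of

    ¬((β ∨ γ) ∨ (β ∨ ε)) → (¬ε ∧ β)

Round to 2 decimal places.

β ∨ γ = max(a, b) on (0.11, 0.13) = 0.13
β ∨ ε = max(a, b) on (0.11, 0.25) = 0.25
(β ∨ γ) ∨ (β ∨ ε) = max(a, b) on (0.13, 0.25) = 0.25
¬((β ∨ γ) ∨ (β ∨ ε)) = 1 − 0.25 = 0.75
¬ε = 1 − 0.25 = 0.75
¬ε ∧ β = min(a, b) on (0.75, 0.11) = 0.11
¬((β ∨ γ) ∨ (β ∨ ε)) → (¬ε ∧ β)  [Kleene-Dienes: max(1−a, b)] with a=0.75, b=0.11 → 0.25

0.25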